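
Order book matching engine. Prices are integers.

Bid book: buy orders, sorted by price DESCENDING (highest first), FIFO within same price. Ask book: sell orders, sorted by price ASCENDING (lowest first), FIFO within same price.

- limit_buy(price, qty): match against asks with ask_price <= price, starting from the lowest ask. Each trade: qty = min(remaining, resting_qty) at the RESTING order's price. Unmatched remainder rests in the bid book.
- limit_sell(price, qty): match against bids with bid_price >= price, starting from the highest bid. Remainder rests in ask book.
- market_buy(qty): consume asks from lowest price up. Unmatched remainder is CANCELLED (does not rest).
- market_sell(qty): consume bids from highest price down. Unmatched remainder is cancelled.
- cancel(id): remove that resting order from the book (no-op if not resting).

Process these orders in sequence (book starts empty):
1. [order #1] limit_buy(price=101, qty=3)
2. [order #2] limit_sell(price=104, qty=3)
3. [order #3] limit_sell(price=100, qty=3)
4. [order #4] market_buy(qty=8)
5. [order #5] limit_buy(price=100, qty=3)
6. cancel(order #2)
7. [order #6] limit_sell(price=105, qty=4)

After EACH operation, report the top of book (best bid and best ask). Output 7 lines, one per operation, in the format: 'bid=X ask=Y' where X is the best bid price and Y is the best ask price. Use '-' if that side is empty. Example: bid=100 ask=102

Answer: bid=101 ask=-
bid=101 ask=104
bid=- ask=104
bid=- ask=-
bid=100 ask=-
bid=100 ask=-
bid=100 ask=105

Derivation:
After op 1 [order #1] limit_buy(price=101, qty=3): fills=none; bids=[#1:3@101] asks=[-]
After op 2 [order #2] limit_sell(price=104, qty=3): fills=none; bids=[#1:3@101] asks=[#2:3@104]
After op 3 [order #3] limit_sell(price=100, qty=3): fills=#1x#3:3@101; bids=[-] asks=[#2:3@104]
After op 4 [order #4] market_buy(qty=8): fills=#4x#2:3@104; bids=[-] asks=[-]
After op 5 [order #5] limit_buy(price=100, qty=3): fills=none; bids=[#5:3@100] asks=[-]
After op 6 cancel(order #2): fills=none; bids=[#5:3@100] asks=[-]
After op 7 [order #6] limit_sell(price=105, qty=4): fills=none; bids=[#5:3@100] asks=[#6:4@105]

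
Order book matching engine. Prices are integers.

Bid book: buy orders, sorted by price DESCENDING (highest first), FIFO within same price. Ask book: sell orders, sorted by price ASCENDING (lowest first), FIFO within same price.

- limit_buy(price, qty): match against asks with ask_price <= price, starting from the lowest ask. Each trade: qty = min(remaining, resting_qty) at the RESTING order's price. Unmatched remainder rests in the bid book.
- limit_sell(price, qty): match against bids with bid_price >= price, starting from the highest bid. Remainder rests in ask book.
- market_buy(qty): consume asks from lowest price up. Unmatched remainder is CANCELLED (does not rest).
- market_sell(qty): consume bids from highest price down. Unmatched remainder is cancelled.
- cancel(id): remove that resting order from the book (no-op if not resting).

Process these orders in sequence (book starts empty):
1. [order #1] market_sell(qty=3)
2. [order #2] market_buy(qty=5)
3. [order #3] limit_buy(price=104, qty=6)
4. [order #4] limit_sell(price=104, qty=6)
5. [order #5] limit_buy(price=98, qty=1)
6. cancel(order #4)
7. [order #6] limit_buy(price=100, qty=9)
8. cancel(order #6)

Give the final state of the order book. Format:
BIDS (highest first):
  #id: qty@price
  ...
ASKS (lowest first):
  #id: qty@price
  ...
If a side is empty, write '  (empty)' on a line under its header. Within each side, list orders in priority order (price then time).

After op 1 [order #1] market_sell(qty=3): fills=none; bids=[-] asks=[-]
After op 2 [order #2] market_buy(qty=5): fills=none; bids=[-] asks=[-]
After op 3 [order #3] limit_buy(price=104, qty=6): fills=none; bids=[#3:6@104] asks=[-]
After op 4 [order #4] limit_sell(price=104, qty=6): fills=#3x#4:6@104; bids=[-] asks=[-]
After op 5 [order #5] limit_buy(price=98, qty=1): fills=none; bids=[#5:1@98] asks=[-]
After op 6 cancel(order #4): fills=none; bids=[#5:1@98] asks=[-]
After op 7 [order #6] limit_buy(price=100, qty=9): fills=none; bids=[#6:9@100 #5:1@98] asks=[-]
After op 8 cancel(order #6): fills=none; bids=[#5:1@98] asks=[-]

Answer: BIDS (highest first):
  #5: 1@98
ASKS (lowest first):
  (empty)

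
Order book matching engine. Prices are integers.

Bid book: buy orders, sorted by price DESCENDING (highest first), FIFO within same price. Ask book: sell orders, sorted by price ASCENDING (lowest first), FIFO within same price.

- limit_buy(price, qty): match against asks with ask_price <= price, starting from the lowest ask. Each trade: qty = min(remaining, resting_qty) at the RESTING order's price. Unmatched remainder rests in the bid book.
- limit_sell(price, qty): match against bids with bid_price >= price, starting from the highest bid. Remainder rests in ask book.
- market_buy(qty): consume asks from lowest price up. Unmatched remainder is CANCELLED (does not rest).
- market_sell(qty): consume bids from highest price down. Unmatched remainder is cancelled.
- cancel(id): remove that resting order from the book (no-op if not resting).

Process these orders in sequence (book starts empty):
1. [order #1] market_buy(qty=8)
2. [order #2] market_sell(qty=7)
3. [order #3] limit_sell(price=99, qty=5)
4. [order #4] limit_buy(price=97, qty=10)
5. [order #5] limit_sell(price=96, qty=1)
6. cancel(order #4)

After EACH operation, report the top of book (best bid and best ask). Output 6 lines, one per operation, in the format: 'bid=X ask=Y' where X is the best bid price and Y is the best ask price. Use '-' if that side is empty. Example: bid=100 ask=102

Answer: bid=- ask=-
bid=- ask=-
bid=- ask=99
bid=97 ask=99
bid=97 ask=99
bid=- ask=99

Derivation:
After op 1 [order #1] market_buy(qty=8): fills=none; bids=[-] asks=[-]
After op 2 [order #2] market_sell(qty=7): fills=none; bids=[-] asks=[-]
After op 3 [order #3] limit_sell(price=99, qty=5): fills=none; bids=[-] asks=[#3:5@99]
After op 4 [order #4] limit_buy(price=97, qty=10): fills=none; bids=[#4:10@97] asks=[#3:5@99]
After op 5 [order #5] limit_sell(price=96, qty=1): fills=#4x#5:1@97; bids=[#4:9@97] asks=[#3:5@99]
After op 6 cancel(order #4): fills=none; bids=[-] asks=[#3:5@99]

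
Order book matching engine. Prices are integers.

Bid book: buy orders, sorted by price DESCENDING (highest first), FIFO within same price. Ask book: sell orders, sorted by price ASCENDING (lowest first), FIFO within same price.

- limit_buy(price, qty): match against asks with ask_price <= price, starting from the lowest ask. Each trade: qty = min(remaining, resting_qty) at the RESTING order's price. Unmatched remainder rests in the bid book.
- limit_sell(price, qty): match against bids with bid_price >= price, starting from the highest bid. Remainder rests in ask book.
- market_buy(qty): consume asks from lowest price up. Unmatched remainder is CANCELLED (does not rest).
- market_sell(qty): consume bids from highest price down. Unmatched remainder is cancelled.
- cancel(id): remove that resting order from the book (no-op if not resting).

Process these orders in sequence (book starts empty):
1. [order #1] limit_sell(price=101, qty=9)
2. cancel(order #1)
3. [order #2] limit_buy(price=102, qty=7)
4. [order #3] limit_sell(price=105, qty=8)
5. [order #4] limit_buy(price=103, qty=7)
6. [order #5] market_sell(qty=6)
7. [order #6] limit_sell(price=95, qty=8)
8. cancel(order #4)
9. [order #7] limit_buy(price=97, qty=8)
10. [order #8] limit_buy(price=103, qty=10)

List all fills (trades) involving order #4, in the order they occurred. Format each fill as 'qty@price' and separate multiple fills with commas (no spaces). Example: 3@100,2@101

Answer: 6@103,1@103

Derivation:
After op 1 [order #1] limit_sell(price=101, qty=9): fills=none; bids=[-] asks=[#1:9@101]
After op 2 cancel(order #1): fills=none; bids=[-] asks=[-]
After op 3 [order #2] limit_buy(price=102, qty=7): fills=none; bids=[#2:7@102] asks=[-]
After op 4 [order #3] limit_sell(price=105, qty=8): fills=none; bids=[#2:7@102] asks=[#3:8@105]
After op 5 [order #4] limit_buy(price=103, qty=7): fills=none; bids=[#4:7@103 #2:7@102] asks=[#3:8@105]
After op 6 [order #5] market_sell(qty=6): fills=#4x#5:6@103; bids=[#4:1@103 #2:7@102] asks=[#3:8@105]
After op 7 [order #6] limit_sell(price=95, qty=8): fills=#4x#6:1@103 #2x#6:7@102; bids=[-] asks=[#3:8@105]
After op 8 cancel(order #4): fills=none; bids=[-] asks=[#3:8@105]
After op 9 [order #7] limit_buy(price=97, qty=8): fills=none; bids=[#7:8@97] asks=[#3:8@105]
After op 10 [order #8] limit_buy(price=103, qty=10): fills=none; bids=[#8:10@103 #7:8@97] asks=[#3:8@105]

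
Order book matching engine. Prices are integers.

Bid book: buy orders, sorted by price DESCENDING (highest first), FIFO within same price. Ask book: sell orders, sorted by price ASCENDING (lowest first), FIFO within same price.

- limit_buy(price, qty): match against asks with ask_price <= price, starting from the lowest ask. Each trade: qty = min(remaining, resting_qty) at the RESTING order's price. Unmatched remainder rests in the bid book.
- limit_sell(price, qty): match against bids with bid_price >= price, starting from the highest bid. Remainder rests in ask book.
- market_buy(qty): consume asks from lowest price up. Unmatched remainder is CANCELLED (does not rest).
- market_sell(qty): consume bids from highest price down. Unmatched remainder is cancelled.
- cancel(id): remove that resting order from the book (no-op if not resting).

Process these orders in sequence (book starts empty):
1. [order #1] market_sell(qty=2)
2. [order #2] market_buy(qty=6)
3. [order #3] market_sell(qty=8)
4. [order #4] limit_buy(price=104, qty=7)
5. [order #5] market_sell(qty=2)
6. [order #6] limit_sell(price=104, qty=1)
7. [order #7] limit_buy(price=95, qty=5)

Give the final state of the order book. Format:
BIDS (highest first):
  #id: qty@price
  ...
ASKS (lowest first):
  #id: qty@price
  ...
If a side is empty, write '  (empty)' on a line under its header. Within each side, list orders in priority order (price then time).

Answer: BIDS (highest first):
  #4: 4@104
  #7: 5@95
ASKS (lowest first):
  (empty)

Derivation:
After op 1 [order #1] market_sell(qty=2): fills=none; bids=[-] asks=[-]
After op 2 [order #2] market_buy(qty=6): fills=none; bids=[-] asks=[-]
After op 3 [order #3] market_sell(qty=8): fills=none; bids=[-] asks=[-]
After op 4 [order #4] limit_buy(price=104, qty=7): fills=none; bids=[#4:7@104] asks=[-]
After op 5 [order #5] market_sell(qty=2): fills=#4x#5:2@104; bids=[#4:5@104] asks=[-]
After op 6 [order #6] limit_sell(price=104, qty=1): fills=#4x#6:1@104; bids=[#4:4@104] asks=[-]
After op 7 [order #7] limit_buy(price=95, qty=5): fills=none; bids=[#4:4@104 #7:5@95] asks=[-]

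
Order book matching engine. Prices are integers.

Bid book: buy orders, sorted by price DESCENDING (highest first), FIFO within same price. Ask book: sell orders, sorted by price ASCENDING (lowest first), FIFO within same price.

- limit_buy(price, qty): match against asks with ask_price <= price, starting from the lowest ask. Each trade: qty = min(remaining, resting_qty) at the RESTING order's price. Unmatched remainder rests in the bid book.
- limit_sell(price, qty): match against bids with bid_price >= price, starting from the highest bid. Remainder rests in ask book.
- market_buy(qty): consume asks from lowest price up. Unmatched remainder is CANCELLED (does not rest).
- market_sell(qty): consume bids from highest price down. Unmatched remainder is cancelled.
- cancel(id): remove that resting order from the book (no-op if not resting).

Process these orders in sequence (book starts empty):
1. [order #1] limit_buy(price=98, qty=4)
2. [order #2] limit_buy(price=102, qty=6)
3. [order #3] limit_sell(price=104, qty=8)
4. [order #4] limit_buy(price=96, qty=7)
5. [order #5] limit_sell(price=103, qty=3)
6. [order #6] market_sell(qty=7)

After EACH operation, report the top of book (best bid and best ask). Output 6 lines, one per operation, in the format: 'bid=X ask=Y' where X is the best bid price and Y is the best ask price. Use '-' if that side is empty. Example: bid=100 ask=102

After op 1 [order #1] limit_buy(price=98, qty=4): fills=none; bids=[#1:4@98] asks=[-]
After op 2 [order #2] limit_buy(price=102, qty=6): fills=none; bids=[#2:6@102 #1:4@98] asks=[-]
After op 3 [order #3] limit_sell(price=104, qty=8): fills=none; bids=[#2:6@102 #1:4@98] asks=[#3:8@104]
After op 4 [order #4] limit_buy(price=96, qty=7): fills=none; bids=[#2:6@102 #1:4@98 #4:7@96] asks=[#3:8@104]
After op 5 [order #5] limit_sell(price=103, qty=3): fills=none; bids=[#2:6@102 #1:4@98 #4:7@96] asks=[#5:3@103 #3:8@104]
After op 6 [order #6] market_sell(qty=7): fills=#2x#6:6@102 #1x#6:1@98; bids=[#1:3@98 #4:7@96] asks=[#5:3@103 #3:8@104]

Answer: bid=98 ask=-
bid=102 ask=-
bid=102 ask=104
bid=102 ask=104
bid=102 ask=103
bid=98 ask=103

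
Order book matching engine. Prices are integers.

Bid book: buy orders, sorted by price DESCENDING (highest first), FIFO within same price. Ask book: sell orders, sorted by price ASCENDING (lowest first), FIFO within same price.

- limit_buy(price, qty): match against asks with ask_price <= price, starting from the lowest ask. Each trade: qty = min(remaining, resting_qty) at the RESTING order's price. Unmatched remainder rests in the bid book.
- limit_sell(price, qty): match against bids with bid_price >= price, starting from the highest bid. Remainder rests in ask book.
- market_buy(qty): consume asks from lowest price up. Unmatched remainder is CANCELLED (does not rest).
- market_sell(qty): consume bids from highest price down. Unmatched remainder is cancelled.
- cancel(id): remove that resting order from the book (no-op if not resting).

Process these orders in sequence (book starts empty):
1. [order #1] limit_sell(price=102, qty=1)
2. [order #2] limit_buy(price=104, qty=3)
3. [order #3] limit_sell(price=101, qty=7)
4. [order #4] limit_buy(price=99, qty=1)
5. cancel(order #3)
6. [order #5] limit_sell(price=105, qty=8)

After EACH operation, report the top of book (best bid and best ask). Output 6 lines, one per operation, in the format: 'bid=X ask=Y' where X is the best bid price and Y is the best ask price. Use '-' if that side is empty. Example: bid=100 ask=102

After op 1 [order #1] limit_sell(price=102, qty=1): fills=none; bids=[-] asks=[#1:1@102]
After op 2 [order #2] limit_buy(price=104, qty=3): fills=#2x#1:1@102; bids=[#2:2@104] asks=[-]
After op 3 [order #3] limit_sell(price=101, qty=7): fills=#2x#3:2@104; bids=[-] asks=[#3:5@101]
After op 4 [order #4] limit_buy(price=99, qty=1): fills=none; bids=[#4:1@99] asks=[#3:5@101]
After op 5 cancel(order #3): fills=none; bids=[#4:1@99] asks=[-]
After op 6 [order #5] limit_sell(price=105, qty=8): fills=none; bids=[#4:1@99] asks=[#5:8@105]

Answer: bid=- ask=102
bid=104 ask=-
bid=- ask=101
bid=99 ask=101
bid=99 ask=-
bid=99 ask=105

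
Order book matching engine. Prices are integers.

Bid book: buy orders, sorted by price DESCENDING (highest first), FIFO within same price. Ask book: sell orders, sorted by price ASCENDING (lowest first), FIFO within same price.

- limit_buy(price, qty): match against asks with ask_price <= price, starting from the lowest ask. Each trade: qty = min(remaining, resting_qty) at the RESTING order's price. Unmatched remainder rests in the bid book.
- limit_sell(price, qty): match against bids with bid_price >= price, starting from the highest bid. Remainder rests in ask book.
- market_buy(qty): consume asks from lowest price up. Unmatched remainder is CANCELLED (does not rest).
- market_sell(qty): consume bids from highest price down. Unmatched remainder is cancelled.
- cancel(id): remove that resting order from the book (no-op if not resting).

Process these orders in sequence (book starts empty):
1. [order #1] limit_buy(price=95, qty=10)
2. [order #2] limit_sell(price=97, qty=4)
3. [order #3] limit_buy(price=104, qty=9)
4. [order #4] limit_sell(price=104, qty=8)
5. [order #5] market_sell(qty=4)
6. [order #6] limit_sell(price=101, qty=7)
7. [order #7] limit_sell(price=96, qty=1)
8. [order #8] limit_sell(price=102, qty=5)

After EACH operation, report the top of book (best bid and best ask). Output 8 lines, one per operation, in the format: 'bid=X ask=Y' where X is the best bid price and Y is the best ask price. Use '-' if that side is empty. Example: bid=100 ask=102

Answer: bid=95 ask=-
bid=95 ask=97
bid=104 ask=-
bid=95 ask=104
bid=95 ask=104
bid=95 ask=101
bid=95 ask=96
bid=95 ask=96

Derivation:
After op 1 [order #1] limit_buy(price=95, qty=10): fills=none; bids=[#1:10@95] asks=[-]
After op 2 [order #2] limit_sell(price=97, qty=4): fills=none; bids=[#1:10@95] asks=[#2:4@97]
After op 3 [order #3] limit_buy(price=104, qty=9): fills=#3x#2:4@97; bids=[#3:5@104 #1:10@95] asks=[-]
After op 4 [order #4] limit_sell(price=104, qty=8): fills=#3x#4:5@104; bids=[#1:10@95] asks=[#4:3@104]
After op 5 [order #5] market_sell(qty=4): fills=#1x#5:4@95; bids=[#1:6@95] asks=[#4:3@104]
After op 6 [order #6] limit_sell(price=101, qty=7): fills=none; bids=[#1:6@95] asks=[#6:7@101 #4:3@104]
After op 7 [order #7] limit_sell(price=96, qty=1): fills=none; bids=[#1:6@95] asks=[#7:1@96 #6:7@101 #4:3@104]
After op 8 [order #8] limit_sell(price=102, qty=5): fills=none; bids=[#1:6@95] asks=[#7:1@96 #6:7@101 #8:5@102 #4:3@104]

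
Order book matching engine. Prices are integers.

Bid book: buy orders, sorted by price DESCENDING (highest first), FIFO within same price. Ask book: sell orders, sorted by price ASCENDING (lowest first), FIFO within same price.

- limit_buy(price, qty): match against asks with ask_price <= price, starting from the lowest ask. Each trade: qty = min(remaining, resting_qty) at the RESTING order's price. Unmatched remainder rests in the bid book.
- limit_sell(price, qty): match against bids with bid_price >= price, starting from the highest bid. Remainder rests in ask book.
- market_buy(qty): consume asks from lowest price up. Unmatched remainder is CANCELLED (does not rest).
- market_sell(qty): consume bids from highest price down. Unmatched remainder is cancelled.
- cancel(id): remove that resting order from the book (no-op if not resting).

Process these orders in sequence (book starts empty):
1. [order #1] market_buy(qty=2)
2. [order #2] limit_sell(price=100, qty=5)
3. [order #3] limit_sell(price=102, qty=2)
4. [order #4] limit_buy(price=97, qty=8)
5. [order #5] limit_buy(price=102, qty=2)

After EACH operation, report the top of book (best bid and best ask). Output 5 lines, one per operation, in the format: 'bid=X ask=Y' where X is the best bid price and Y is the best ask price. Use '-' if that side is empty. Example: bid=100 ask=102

Answer: bid=- ask=-
bid=- ask=100
bid=- ask=100
bid=97 ask=100
bid=97 ask=100

Derivation:
After op 1 [order #1] market_buy(qty=2): fills=none; bids=[-] asks=[-]
After op 2 [order #2] limit_sell(price=100, qty=5): fills=none; bids=[-] asks=[#2:5@100]
After op 3 [order #3] limit_sell(price=102, qty=2): fills=none; bids=[-] asks=[#2:5@100 #3:2@102]
After op 4 [order #4] limit_buy(price=97, qty=8): fills=none; bids=[#4:8@97] asks=[#2:5@100 #3:2@102]
After op 5 [order #5] limit_buy(price=102, qty=2): fills=#5x#2:2@100; bids=[#4:8@97] asks=[#2:3@100 #3:2@102]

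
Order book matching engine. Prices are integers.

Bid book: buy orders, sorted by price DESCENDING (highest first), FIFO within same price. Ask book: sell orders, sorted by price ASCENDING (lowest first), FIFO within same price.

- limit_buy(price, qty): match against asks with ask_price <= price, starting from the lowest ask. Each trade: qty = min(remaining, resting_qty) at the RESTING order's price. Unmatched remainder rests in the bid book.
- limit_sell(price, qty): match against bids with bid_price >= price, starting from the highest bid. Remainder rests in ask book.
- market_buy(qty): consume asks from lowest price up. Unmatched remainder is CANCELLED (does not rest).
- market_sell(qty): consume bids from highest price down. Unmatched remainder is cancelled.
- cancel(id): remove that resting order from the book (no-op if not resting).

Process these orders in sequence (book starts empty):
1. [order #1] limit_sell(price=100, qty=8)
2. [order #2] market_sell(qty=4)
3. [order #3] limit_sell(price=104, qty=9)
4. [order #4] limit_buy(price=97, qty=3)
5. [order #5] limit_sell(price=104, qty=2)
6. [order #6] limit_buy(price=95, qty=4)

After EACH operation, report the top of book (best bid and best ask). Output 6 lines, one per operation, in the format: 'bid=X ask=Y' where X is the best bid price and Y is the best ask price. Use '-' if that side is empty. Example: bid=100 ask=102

Answer: bid=- ask=100
bid=- ask=100
bid=- ask=100
bid=97 ask=100
bid=97 ask=100
bid=97 ask=100

Derivation:
After op 1 [order #1] limit_sell(price=100, qty=8): fills=none; bids=[-] asks=[#1:8@100]
After op 2 [order #2] market_sell(qty=4): fills=none; bids=[-] asks=[#1:8@100]
After op 3 [order #3] limit_sell(price=104, qty=9): fills=none; bids=[-] asks=[#1:8@100 #3:9@104]
After op 4 [order #4] limit_buy(price=97, qty=3): fills=none; bids=[#4:3@97] asks=[#1:8@100 #3:9@104]
After op 5 [order #5] limit_sell(price=104, qty=2): fills=none; bids=[#4:3@97] asks=[#1:8@100 #3:9@104 #5:2@104]
After op 6 [order #6] limit_buy(price=95, qty=4): fills=none; bids=[#4:3@97 #6:4@95] asks=[#1:8@100 #3:9@104 #5:2@104]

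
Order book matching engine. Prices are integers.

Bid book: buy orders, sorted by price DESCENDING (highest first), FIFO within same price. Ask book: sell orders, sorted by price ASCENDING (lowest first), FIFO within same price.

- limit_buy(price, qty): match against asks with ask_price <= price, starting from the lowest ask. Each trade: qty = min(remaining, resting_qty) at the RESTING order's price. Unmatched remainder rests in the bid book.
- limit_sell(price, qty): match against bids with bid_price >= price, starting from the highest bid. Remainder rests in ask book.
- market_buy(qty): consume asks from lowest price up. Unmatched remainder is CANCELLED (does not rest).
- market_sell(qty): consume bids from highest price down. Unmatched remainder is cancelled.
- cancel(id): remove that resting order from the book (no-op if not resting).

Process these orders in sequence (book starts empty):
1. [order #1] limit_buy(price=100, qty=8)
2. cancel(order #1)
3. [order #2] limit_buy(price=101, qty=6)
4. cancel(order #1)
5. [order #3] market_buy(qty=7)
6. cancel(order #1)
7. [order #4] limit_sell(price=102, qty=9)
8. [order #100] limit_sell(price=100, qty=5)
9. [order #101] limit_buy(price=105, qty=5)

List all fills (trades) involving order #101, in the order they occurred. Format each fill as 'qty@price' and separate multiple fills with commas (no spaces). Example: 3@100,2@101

Answer: 5@102

Derivation:
After op 1 [order #1] limit_buy(price=100, qty=8): fills=none; bids=[#1:8@100] asks=[-]
After op 2 cancel(order #1): fills=none; bids=[-] asks=[-]
After op 3 [order #2] limit_buy(price=101, qty=6): fills=none; bids=[#2:6@101] asks=[-]
After op 4 cancel(order #1): fills=none; bids=[#2:6@101] asks=[-]
After op 5 [order #3] market_buy(qty=7): fills=none; bids=[#2:6@101] asks=[-]
After op 6 cancel(order #1): fills=none; bids=[#2:6@101] asks=[-]
After op 7 [order #4] limit_sell(price=102, qty=9): fills=none; bids=[#2:6@101] asks=[#4:9@102]
After op 8 [order #100] limit_sell(price=100, qty=5): fills=#2x#100:5@101; bids=[#2:1@101] asks=[#4:9@102]
After op 9 [order #101] limit_buy(price=105, qty=5): fills=#101x#4:5@102; bids=[#2:1@101] asks=[#4:4@102]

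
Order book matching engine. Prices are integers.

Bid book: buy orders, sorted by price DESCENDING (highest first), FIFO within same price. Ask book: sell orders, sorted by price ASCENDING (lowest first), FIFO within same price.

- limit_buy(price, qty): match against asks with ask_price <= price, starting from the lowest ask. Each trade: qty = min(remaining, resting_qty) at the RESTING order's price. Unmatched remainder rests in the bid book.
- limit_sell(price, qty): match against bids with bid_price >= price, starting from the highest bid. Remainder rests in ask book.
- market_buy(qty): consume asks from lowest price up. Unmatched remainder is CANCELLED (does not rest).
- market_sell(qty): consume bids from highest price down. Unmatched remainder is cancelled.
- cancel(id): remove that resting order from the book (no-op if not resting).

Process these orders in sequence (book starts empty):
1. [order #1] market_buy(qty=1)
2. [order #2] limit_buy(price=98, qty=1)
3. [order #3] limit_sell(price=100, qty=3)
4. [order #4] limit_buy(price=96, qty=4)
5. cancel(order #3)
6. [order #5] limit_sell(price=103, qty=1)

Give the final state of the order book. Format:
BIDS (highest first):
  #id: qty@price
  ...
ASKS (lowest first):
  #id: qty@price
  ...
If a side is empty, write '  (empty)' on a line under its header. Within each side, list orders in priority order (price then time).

After op 1 [order #1] market_buy(qty=1): fills=none; bids=[-] asks=[-]
After op 2 [order #2] limit_buy(price=98, qty=1): fills=none; bids=[#2:1@98] asks=[-]
After op 3 [order #3] limit_sell(price=100, qty=3): fills=none; bids=[#2:1@98] asks=[#3:3@100]
After op 4 [order #4] limit_buy(price=96, qty=4): fills=none; bids=[#2:1@98 #4:4@96] asks=[#3:3@100]
After op 5 cancel(order #3): fills=none; bids=[#2:1@98 #4:4@96] asks=[-]
After op 6 [order #5] limit_sell(price=103, qty=1): fills=none; bids=[#2:1@98 #4:4@96] asks=[#5:1@103]

Answer: BIDS (highest first):
  #2: 1@98
  #4: 4@96
ASKS (lowest first):
  #5: 1@103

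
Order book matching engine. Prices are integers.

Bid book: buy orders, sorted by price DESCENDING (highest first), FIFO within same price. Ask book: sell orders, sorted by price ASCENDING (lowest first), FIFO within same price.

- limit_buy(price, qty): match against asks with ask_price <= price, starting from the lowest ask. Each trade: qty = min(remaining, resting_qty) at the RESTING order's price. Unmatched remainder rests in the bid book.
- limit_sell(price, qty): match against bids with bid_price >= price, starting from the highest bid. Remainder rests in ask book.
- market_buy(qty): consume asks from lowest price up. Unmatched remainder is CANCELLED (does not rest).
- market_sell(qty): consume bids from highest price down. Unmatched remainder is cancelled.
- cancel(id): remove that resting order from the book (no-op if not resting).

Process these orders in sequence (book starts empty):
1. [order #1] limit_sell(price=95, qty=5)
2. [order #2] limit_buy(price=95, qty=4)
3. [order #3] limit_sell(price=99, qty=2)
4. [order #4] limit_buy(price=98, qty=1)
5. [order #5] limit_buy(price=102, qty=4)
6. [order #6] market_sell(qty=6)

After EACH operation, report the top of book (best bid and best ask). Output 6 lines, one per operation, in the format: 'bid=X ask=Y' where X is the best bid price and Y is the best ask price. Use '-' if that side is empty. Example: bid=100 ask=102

After op 1 [order #1] limit_sell(price=95, qty=5): fills=none; bids=[-] asks=[#1:5@95]
After op 2 [order #2] limit_buy(price=95, qty=4): fills=#2x#1:4@95; bids=[-] asks=[#1:1@95]
After op 3 [order #3] limit_sell(price=99, qty=2): fills=none; bids=[-] asks=[#1:1@95 #3:2@99]
After op 4 [order #4] limit_buy(price=98, qty=1): fills=#4x#1:1@95; bids=[-] asks=[#3:2@99]
After op 5 [order #5] limit_buy(price=102, qty=4): fills=#5x#3:2@99; bids=[#5:2@102] asks=[-]
After op 6 [order #6] market_sell(qty=6): fills=#5x#6:2@102; bids=[-] asks=[-]

Answer: bid=- ask=95
bid=- ask=95
bid=- ask=95
bid=- ask=99
bid=102 ask=-
bid=- ask=-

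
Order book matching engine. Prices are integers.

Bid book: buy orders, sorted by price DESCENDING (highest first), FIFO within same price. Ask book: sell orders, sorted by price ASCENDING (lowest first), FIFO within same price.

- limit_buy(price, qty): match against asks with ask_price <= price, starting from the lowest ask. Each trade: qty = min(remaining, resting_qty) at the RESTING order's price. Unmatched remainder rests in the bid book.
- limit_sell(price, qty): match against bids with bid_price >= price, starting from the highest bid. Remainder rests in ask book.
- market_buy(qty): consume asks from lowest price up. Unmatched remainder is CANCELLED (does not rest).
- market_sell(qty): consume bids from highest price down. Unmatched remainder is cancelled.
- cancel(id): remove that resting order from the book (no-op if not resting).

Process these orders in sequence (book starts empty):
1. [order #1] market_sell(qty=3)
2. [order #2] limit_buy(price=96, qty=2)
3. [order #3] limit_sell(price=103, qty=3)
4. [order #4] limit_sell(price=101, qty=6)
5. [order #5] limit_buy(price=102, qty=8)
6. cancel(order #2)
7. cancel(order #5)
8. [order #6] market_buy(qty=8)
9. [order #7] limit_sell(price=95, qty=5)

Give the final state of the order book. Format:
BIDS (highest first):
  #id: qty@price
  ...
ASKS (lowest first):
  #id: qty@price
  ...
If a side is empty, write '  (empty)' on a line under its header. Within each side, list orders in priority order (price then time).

Answer: BIDS (highest first):
  (empty)
ASKS (lowest first):
  #7: 5@95

Derivation:
After op 1 [order #1] market_sell(qty=3): fills=none; bids=[-] asks=[-]
After op 2 [order #2] limit_buy(price=96, qty=2): fills=none; bids=[#2:2@96] asks=[-]
After op 3 [order #3] limit_sell(price=103, qty=3): fills=none; bids=[#2:2@96] asks=[#3:3@103]
After op 4 [order #4] limit_sell(price=101, qty=6): fills=none; bids=[#2:2@96] asks=[#4:6@101 #3:3@103]
After op 5 [order #5] limit_buy(price=102, qty=8): fills=#5x#4:6@101; bids=[#5:2@102 #2:2@96] asks=[#3:3@103]
After op 6 cancel(order #2): fills=none; bids=[#5:2@102] asks=[#3:3@103]
After op 7 cancel(order #5): fills=none; bids=[-] asks=[#3:3@103]
After op 8 [order #6] market_buy(qty=8): fills=#6x#3:3@103; bids=[-] asks=[-]
After op 9 [order #7] limit_sell(price=95, qty=5): fills=none; bids=[-] asks=[#7:5@95]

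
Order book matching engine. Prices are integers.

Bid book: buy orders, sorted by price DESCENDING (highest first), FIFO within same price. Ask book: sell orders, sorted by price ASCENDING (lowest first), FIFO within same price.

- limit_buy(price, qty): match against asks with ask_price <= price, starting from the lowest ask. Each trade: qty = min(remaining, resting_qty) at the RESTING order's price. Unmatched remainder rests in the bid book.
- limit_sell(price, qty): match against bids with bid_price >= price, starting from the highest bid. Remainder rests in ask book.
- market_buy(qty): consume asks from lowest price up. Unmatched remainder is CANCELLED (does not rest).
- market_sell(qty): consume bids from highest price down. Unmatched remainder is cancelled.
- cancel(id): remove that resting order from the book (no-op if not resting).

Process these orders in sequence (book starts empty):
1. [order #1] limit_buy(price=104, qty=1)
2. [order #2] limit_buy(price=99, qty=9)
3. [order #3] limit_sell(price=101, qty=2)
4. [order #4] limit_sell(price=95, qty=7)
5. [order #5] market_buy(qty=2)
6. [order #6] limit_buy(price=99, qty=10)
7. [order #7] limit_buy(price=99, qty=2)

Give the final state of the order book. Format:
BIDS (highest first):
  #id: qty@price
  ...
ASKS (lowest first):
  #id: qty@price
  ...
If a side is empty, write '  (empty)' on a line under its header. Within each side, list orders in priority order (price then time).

Answer: BIDS (highest first):
  #2: 2@99
  #6: 10@99
  #7: 2@99
ASKS (lowest first):
  (empty)

Derivation:
After op 1 [order #1] limit_buy(price=104, qty=1): fills=none; bids=[#1:1@104] asks=[-]
After op 2 [order #2] limit_buy(price=99, qty=9): fills=none; bids=[#1:1@104 #2:9@99] asks=[-]
After op 3 [order #3] limit_sell(price=101, qty=2): fills=#1x#3:1@104; bids=[#2:9@99] asks=[#3:1@101]
After op 4 [order #4] limit_sell(price=95, qty=7): fills=#2x#4:7@99; bids=[#2:2@99] asks=[#3:1@101]
After op 5 [order #5] market_buy(qty=2): fills=#5x#3:1@101; bids=[#2:2@99] asks=[-]
After op 6 [order #6] limit_buy(price=99, qty=10): fills=none; bids=[#2:2@99 #6:10@99] asks=[-]
After op 7 [order #7] limit_buy(price=99, qty=2): fills=none; bids=[#2:2@99 #6:10@99 #7:2@99] asks=[-]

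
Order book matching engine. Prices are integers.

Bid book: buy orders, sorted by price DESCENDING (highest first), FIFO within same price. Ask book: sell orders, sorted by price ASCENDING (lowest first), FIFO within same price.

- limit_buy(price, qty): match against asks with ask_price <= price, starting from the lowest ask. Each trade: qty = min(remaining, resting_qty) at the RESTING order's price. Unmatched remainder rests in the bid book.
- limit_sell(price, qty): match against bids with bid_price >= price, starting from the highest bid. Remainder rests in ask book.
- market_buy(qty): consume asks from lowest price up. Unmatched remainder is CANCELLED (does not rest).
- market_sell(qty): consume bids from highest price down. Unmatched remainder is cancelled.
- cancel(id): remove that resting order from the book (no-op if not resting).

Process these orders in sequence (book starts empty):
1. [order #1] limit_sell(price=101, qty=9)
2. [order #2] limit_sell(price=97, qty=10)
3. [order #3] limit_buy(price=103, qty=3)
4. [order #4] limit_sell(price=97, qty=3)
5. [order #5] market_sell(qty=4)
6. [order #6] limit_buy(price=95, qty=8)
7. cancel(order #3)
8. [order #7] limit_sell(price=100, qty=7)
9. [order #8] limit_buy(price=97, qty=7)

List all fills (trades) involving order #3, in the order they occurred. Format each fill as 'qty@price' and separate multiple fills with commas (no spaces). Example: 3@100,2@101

Answer: 3@97

Derivation:
After op 1 [order #1] limit_sell(price=101, qty=9): fills=none; bids=[-] asks=[#1:9@101]
After op 2 [order #2] limit_sell(price=97, qty=10): fills=none; bids=[-] asks=[#2:10@97 #1:9@101]
After op 3 [order #3] limit_buy(price=103, qty=3): fills=#3x#2:3@97; bids=[-] asks=[#2:7@97 #1:9@101]
After op 4 [order #4] limit_sell(price=97, qty=3): fills=none; bids=[-] asks=[#2:7@97 #4:3@97 #1:9@101]
After op 5 [order #5] market_sell(qty=4): fills=none; bids=[-] asks=[#2:7@97 #4:3@97 #1:9@101]
After op 6 [order #6] limit_buy(price=95, qty=8): fills=none; bids=[#6:8@95] asks=[#2:7@97 #4:3@97 #1:9@101]
After op 7 cancel(order #3): fills=none; bids=[#6:8@95] asks=[#2:7@97 #4:3@97 #1:9@101]
After op 8 [order #7] limit_sell(price=100, qty=7): fills=none; bids=[#6:8@95] asks=[#2:7@97 #4:3@97 #7:7@100 #1:9@101]
After op 9 [order #8] limit_buy(price=97, qty=7): fills=#8x#2:7@97; bids=[#6:8@95] asks=[#4:3@97 #7:7@100 #1:9@101]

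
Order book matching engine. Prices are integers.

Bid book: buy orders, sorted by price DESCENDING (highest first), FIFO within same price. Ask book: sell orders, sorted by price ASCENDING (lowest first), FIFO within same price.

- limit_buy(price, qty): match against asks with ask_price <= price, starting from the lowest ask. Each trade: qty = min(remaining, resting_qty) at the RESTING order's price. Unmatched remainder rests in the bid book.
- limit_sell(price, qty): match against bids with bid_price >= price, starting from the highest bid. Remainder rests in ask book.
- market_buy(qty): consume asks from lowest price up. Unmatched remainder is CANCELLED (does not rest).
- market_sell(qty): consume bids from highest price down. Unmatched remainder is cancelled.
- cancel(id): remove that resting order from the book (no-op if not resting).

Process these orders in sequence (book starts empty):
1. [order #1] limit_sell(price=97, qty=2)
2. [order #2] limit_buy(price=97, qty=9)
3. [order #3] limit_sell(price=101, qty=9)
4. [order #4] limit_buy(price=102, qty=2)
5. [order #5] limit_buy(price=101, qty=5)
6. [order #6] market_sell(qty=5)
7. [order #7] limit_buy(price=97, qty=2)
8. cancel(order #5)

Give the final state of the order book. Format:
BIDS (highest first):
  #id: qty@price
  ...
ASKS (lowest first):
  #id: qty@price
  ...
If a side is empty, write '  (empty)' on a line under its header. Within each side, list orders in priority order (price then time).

After op 1 [order #1] limit_sell(price=97, qty=2): fills=none; bids=[-] asks=[#1:2@97]
After op 2 [order #2] limit_buy(price=97, qty=9): fills=#2x#1:2@97; bids=[#2:7@97] asks=[-]
After op 3 [order #3] limit_sell(price=101, qty=9): fills=none; bids=[#2:7@97] asks=[#3:9@101]
After op 4 [order #4] limit_buy(price=102, qty=2): fills=#4x#3:2@101; bids=[#2:7@97] asks=[#3:7@101]
After op 5 [order #5] limit_buy(price=101, qty=5): fills=#5x#3:5@101; bids=[#2:7@97] asks=[#3:2@101]
After op 6 [order #6] market_sell(qty=5): fills=#2x#6:5@97; bids=[#2:2@97] asks=[#3:2@101]
After op 7 [order #7] limit_buy(price=97, qty=2): fills=none; bids=[#2:2@97 #7:2@97] asks=[#3:2@101]
After op 8 cancel(order #5): fills=none; bids=[#2:2@97 #7:2@97] asks=[#3:2@101]

Answer: BIDS (highest first):
  #2: 2@97
  #7: 2@97
ASKS (lowest first):
  #3: 2@101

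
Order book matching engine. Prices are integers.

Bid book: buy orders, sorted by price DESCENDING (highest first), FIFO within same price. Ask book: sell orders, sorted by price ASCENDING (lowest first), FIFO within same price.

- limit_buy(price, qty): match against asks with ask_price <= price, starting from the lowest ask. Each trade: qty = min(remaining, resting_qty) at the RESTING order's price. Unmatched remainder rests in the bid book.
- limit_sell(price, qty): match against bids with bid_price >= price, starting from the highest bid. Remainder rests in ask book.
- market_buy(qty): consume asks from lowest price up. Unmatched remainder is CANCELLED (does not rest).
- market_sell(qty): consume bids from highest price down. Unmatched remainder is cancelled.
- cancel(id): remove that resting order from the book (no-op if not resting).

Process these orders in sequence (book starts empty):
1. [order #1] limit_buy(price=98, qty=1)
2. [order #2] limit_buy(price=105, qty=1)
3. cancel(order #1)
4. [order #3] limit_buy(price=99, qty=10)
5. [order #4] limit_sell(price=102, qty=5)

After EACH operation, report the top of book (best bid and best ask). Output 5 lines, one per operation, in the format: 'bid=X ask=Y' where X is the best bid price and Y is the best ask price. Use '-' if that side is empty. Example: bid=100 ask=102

Answer: bid=98 ask=-
bid=105 ask=-
bid=105 ask=-
bid=105 ask=-
bid=99 ask=102

Derivation:
After op 1 [order #1] limit_buy(price=98, qty=1): fills=none; bids=[#1:1@98] asks=[-]
After op 2 [order #2] limit_buy(price=105, qty=1): fills=none; bids=[#2:1@105 #1:1@98] asks=[-]
After op 3 cancel(order #1): fills=none; bids=[#2:1@105] asks=[-]
After op 4 [order #3] limit_buy(price=99, qty=10): fills=none; bids=[#2:1@105 #3:10@99] asks=[-]
After op 5 [order #4] limit_sell(price=102, qty=5): fills=#2x#4:1@105; bids=[#3:10@99] asks=[#4:4@102]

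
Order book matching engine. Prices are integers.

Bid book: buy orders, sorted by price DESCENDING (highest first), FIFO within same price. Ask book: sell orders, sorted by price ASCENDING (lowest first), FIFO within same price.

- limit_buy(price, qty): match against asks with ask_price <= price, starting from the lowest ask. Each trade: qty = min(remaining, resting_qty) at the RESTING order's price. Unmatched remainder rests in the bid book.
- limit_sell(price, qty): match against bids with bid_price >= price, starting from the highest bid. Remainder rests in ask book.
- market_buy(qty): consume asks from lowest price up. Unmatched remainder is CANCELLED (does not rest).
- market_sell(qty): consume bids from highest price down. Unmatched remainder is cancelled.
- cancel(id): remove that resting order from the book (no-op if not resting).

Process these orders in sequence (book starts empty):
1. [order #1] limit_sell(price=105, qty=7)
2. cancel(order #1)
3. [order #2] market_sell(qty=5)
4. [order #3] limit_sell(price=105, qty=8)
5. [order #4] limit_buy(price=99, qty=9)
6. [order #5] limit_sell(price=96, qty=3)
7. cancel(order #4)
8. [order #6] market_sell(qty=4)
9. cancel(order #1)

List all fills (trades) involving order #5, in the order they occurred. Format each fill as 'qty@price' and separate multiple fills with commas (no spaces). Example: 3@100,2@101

Answer: 3@99

Derivation:
After op 1 [order #1] limit_sell(price=105, qty=7): fills=none; bids=[-] asks=[#1:7@105]
After op 2 cancel(order #1): fills=none; bids=[-] asks=[-]
After op 3 [order #2] market_sell(qty=5): fills=none; bids=[-] asks=[-]
After op 4 [order #3] limit_sell(price=105, qty=8): fills=none; bids=[-] asks=[#3:8@105]
After op 5 [order #4] limit_buy(price=99, qty=9): fills=none; bids=[#4:9@99] asks=[#3:8@105]
After op 6 [order #5] limit_sell(price=96, qty=3): fills=#4x#5:3@99; bids=[#4:6@99] asks=[#3:8@105]
After op 7 cancel(order #4): fills=none; bids=[-] asks=[#3:8@105]
After op 8 [order #6] market_sell(qty=4): fills=none; bids=[-] asks=[#3:8@105]
After op 9 cancel(order #1): fills=none; bids=[-] asks=[#3:8@105]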